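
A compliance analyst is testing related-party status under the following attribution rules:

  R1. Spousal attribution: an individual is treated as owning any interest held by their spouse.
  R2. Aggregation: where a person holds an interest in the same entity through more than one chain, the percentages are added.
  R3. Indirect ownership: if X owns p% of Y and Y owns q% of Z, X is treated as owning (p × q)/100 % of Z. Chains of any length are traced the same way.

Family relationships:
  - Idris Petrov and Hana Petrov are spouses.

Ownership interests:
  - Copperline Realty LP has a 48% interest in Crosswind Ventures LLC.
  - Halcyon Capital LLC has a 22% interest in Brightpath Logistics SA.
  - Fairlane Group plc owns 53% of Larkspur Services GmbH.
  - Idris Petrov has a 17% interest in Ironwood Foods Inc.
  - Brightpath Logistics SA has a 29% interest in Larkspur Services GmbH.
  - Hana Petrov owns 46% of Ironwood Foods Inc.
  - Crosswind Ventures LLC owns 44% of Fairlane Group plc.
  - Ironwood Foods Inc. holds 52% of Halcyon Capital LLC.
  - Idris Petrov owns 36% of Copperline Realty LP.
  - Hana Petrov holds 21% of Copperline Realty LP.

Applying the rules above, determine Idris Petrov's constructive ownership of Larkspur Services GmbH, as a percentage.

8.47044%

By spousal attribution (R1), Idris Petrov is treated as also owning Hana Petrov's interest in Copperline Realty LP, giving 36% + 21% = 57%.
By spousal attribution (R1), Idris Petrov is treated as also owning Hana Petrov's interest in Ironwood Foods Inc, giving 17% + 46% = 63%.
Chain via Copperline Realty LP → Crosswind Ventures LLC → Fairlane Group plc (R3): 57% × 48% × 44% × 53% = 6.380352% of Larkspur Services GmbH.
Chain via Ironwood Foods Inc. → Halcyon Capital LLC → Brightpath Logistics SA (R3): 63% × 52% × 22% × 29% = 2.090088% of Larkspur Services GmbH.
Aggregating (R2): 6.380352% + 2.090088% = 8.47044%.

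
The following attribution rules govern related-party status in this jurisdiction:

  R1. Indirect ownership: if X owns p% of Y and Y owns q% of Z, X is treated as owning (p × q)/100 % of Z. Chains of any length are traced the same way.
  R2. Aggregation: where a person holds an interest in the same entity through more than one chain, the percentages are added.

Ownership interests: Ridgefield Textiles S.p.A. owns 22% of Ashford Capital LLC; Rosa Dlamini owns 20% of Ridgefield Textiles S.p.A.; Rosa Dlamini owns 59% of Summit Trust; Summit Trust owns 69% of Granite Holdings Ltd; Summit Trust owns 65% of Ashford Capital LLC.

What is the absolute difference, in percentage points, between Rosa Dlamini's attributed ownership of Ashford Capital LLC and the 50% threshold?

7.25

Chain via Ridgefield Textiles S.p.A. (R1): 20% × 22% = 4.4% of Ashford Capital LLC.
Chain via Summit Trust (R1): 59% × 65% = 38.35% of Ashford Capital LLC.
Aggregating (R2): 4.4% + 38.35% = 42.75%.
42.75% falls short of the 50% threshold by 7.25 percentage points.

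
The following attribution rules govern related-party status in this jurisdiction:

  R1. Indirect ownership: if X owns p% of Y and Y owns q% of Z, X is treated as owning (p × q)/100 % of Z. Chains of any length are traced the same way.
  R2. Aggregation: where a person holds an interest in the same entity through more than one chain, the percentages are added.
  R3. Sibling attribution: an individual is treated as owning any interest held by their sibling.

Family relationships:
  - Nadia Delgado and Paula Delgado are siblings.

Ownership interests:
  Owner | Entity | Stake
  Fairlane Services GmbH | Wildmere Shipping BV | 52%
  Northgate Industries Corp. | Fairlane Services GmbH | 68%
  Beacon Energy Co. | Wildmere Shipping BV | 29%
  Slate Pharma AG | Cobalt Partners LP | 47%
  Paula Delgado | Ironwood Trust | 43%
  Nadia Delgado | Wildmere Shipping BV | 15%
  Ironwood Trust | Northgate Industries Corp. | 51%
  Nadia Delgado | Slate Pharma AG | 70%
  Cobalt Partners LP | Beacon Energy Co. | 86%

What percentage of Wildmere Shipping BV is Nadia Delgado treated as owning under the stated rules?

30.959708%

By sibling attribution (R3), Nadia Delgado is treated as owning Paula Delgado's 43% interest in Ironwood Trust.
Chain via Slate Pharma AG → Cobalt Partners LP → Beacon Energy Co. (R1): 70% × 47% × 86% × 29% = 8.20526% of Wildmere Shipping BV.
Direct interest in Wildmere Shipping BV: 15%.
Chain via Ironwood Trust → Northgate Industries Corp. → Fairlane Services GmbH (R1): 43% × 51% × 68% × 52% = 7.754448% of Wildmere Shipping BV.
Aggregating (R2): 8.20526% + 15% + 7.754448% = 30.959708%.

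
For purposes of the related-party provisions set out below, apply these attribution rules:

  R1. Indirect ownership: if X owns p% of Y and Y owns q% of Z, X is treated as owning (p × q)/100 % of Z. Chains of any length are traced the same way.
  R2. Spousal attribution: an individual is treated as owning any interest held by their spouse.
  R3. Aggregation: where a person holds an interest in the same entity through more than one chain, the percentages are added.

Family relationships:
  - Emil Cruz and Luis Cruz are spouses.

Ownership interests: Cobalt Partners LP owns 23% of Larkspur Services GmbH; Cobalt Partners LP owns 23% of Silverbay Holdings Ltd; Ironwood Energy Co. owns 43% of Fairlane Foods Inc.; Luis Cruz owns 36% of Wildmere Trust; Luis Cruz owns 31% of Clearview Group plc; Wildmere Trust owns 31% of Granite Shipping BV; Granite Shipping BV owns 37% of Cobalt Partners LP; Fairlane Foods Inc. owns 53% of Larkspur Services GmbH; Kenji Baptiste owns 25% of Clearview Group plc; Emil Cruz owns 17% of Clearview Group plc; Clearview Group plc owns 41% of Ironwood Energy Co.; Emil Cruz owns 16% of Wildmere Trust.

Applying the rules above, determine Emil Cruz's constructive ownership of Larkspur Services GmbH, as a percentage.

By spousal attribution (R2), Emil Cruz is treated as also owning Luis Cruz's interest in Clearview Group plc, giving 17% + 31% = 48%.
By spousal attribution (R2), Emil Cruz is treated as also owning Luis Cruz's interest in Wildmere Trust, giving 16% + 36% = 52%.
Chain via Clearview Group plc → Ironwood Energy Co. → Fairlane Foods Inc. (R1): 48% × 41% × 43% × 53% = 4.485072% of Larkspur Services GmbH.
Chain via Wildmere Trust → Granite Shipping BV → Cobalt Partners LP (R1): 52% × 31% × 37% × 23% = 1.371812% of Larkspur Services GmbH.
Aggregating (R3): 4.485072% + 1.371812% = 5.856884%.

5.856884%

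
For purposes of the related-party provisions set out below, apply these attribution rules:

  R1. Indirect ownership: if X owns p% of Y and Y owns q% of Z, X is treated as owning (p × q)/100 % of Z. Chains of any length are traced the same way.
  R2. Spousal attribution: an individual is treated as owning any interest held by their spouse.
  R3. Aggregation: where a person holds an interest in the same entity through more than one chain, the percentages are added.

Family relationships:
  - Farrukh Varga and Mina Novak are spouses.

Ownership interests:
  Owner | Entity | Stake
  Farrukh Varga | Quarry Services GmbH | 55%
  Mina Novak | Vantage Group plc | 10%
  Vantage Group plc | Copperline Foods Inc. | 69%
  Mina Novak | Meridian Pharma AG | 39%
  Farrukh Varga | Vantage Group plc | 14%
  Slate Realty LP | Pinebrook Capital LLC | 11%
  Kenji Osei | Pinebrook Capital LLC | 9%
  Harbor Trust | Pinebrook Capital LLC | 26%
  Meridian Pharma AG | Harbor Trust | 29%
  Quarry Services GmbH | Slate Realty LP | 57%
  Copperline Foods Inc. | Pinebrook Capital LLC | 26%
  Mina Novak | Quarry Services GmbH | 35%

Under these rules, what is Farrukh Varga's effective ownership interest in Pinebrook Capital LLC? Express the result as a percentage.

By spousal attribution (R2), Farrukh Varga is treated as also owning Mina Novak's interest in Quarry Services GmbH, giving 55% + 35% = 90%.
By spousal attribution (R2), Farrukh Varga is treated as also owning Mina Novak's interest in Vantage Group plc, giving 14% + 10% = 24%.
By spousal attribution (R2), Farrukh Varga is treated as owning Mina Novak's 39% interest in Meridian Pharma AG.
Chain via Quarry Services GmbH → Slate Realty LP (R1): 90% × 57% × 11% = 5.643% of Pinebrook Capital LLC.
Chain via Vantage Group plc → Copperline Foods Inc. (R1): 24% × 69% × 26% = 4.3056% of Pinebrook Capital LLC.
Chain via Meridian Pharma AG → Harbor Trust (R1): 39% × 29% × 26% = 2.9406% of Pinebrook Capital LLC.
Aggregating (R3): 5.643% + 4.3056% + 2.9406% = 12.8892%.

12.8892%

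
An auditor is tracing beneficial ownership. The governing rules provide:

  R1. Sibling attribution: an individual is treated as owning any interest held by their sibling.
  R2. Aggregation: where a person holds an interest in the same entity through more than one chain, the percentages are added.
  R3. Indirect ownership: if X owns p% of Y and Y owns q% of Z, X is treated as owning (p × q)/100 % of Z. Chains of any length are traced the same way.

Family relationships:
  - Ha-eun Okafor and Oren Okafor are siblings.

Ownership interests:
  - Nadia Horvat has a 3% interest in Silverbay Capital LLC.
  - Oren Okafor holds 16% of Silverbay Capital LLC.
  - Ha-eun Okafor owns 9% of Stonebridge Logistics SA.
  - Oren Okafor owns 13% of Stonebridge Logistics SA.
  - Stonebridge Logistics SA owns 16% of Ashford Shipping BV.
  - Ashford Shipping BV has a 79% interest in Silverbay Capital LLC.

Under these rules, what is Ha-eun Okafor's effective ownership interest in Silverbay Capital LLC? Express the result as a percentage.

By sibling attribution (R1), Ha-eun Okafor is treated as also owning Oren Okafor's interest in Stonebridge Logistics SA, giving 9% + 13% = 22%.
By sibling attribution (R1), Ha-eun Okafor is treated as owning Oren Okafor's 16% interest in Silverbay Capital LLC.
Chain via Stonebridge Logistics SA → Ashford Shipping BV (R3): 22% × 16% × 79% = 2.7808% of Silverbay Capital LLC.
Direct interest in Silverbay Capital LLC: 16%.
Aggregating (R2): 2.7808% + 16% = 18.7808%.

18.7808%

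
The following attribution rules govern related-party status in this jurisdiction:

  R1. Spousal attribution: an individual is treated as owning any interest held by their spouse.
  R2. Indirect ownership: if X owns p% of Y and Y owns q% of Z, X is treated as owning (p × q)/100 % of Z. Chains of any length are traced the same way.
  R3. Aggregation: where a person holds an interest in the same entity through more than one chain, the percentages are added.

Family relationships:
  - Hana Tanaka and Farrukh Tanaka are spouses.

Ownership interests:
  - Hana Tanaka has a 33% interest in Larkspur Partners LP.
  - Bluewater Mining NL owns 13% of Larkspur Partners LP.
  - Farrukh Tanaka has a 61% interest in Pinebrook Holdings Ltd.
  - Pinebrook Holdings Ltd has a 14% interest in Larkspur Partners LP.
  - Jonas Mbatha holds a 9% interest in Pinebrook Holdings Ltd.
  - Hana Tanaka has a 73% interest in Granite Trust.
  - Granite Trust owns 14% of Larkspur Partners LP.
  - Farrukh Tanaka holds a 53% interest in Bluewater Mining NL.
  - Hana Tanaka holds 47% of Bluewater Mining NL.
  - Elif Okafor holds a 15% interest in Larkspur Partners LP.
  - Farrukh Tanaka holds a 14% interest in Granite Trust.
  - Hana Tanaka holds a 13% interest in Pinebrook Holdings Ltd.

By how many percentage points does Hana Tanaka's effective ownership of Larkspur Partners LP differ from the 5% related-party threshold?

By spousal attribution (R1), Hana Tanaka is treated as also owning Farrukh Tanaka's interest in Pinebrook Holdings Ltd, giving 13% + 61% = 74%.
By spousal attribution (R1), Hana Tanaka is treated as also owning Farrukh Tanaka's interest in Bluewater Mining NL, giving 47% + 53% = 100%.
By spousal attribution (R1), Hana Tanaka is treated as also owning Farrukh Tanaka's interest in Granite Trust, giving 73% + 14% = 87%.
Chain via Pinebrook Holdings Ltd (R2): 74% × 14% = 10.36% of Larkspur Partners LP.
Chain via Bluewater Mining NL (R2): 100% × 13% = 13% of Larkspur Partners LP.
Chain via Granite Trust (R2): 87% × 14% = 12.18% of Larkspur Partners LP.
Direct interest in Larkspur Partners LP: 33%.
Aggregating (R3): 10.36% + 13% + 12.18% + 33% = 68.54%.
68.54% exceeds the 5% threshold by 63.54 percentage points.

63.54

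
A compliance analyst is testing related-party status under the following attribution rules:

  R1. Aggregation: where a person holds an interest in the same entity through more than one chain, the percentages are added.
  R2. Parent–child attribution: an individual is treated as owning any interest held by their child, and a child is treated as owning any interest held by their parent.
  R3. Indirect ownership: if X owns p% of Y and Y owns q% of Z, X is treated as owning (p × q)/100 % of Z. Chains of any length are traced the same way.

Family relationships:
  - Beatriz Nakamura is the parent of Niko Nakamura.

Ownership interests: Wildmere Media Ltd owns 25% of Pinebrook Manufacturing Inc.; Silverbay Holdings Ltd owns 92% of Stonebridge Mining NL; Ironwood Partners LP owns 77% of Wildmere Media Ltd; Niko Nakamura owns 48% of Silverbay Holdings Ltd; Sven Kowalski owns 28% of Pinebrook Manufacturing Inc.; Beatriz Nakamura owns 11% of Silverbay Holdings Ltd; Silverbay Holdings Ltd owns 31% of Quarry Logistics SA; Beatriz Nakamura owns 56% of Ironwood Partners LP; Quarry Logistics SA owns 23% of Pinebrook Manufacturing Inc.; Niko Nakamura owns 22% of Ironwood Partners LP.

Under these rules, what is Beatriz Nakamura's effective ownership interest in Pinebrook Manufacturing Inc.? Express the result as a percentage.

By parent–child attribution (R2), Beatriz Nakamura is treated as also owning Niko Nakamura's interest in Ironwood Partners LP, giving 56% + 22% = 78%.
By parent–child attribution (R2), Beatriz Nakamura is treated as also owning Niko Nakamura's interest in Silverbay Holdings Ltd, giving 11% + 48% = 59%.
Chain via Ironwood Partners LP → Wildmere Media Ltd (R3): 78% × 77% × 25% = 15.015% of Pinebrook Manufacturing Inc.
Chain via Silverbay Holdings Ltd → Quarry Logistics SA (R3): 59% × 31% × 23% = 4.2067% of Pinebrook Manufacturing Inc.
Aggregating (R1): 15.015% + 4.2067% = 19.2217%.

19.2217%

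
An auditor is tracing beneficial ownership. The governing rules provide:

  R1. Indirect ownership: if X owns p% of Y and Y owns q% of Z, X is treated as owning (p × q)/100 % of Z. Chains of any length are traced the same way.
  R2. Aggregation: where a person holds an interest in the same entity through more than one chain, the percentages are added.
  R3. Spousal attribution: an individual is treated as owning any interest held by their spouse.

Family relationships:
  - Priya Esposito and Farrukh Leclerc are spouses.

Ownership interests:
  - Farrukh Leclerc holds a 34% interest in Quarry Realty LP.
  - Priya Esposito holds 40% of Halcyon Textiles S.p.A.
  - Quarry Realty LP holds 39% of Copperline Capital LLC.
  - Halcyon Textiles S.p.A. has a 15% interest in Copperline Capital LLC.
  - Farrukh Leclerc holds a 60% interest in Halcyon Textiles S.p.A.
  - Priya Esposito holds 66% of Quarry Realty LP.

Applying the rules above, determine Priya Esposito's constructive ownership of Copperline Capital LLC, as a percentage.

By spousal attribution (R3), Priya Esposito is treated as also owning Farrukh Leclerc's interest in Halcyon Textiles S.p.A, giving 40% + 60% = 100%.
By spousal attribution (R3), Priya Esposito is treated as also owning Farrukh Leclerc's interest in Quarry Realty LP, giving 66% + 34% = 100%.
Chain via Halcyon Textiles S.p.A. (R1): 100% × 15% = 15% of Copperline Capital LLC.
Chain via Quarry Realty LP (R1): 100% × 39% = 39% of Copperline Capital LLC.
Aggregating (R2): 15% + 39% = 54%.

54%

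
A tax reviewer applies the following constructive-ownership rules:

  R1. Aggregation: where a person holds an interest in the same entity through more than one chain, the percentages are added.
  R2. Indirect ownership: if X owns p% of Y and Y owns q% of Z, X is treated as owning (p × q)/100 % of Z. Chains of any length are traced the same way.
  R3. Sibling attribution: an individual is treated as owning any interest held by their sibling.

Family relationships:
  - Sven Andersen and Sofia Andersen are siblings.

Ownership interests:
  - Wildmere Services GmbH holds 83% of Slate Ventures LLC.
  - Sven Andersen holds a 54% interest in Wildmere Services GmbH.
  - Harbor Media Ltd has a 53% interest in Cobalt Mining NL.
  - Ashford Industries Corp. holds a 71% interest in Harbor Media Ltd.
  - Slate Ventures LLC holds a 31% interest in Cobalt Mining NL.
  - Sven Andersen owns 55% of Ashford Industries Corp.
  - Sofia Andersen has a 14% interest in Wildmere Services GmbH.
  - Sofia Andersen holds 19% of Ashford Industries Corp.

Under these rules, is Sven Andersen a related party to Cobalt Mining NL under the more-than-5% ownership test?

By sibling attribution (R3), Sven Andersen is treated as also owning Sofia Andersen's interest in Wildmere Services GmbH, giving 54% + 14% = 68%.
By sibling attribution (R3), Sven Andersen is treated as also owning Sofia Andersen's interest in Ashford Industries Corp, giving 55% + 19% = 74%.
Chain via Wildmere Services GmbH → Slate Ventures LLC (R2): 68% × 83% × 31% = 17.4964% of Cobalt Mining NL.
Chain via Ashford Industries Corp. → Harbor Media Ltd (R2): 74% × 71% × 53% = 27.8462% of Cobalt Mining NL.
Aggregating (R1): 17.4964% + 27.8462% = 45.3426%.
45.3426% exceeds the 5% threshold, so Sven is a related party to Cobalt Mining NL.

Yes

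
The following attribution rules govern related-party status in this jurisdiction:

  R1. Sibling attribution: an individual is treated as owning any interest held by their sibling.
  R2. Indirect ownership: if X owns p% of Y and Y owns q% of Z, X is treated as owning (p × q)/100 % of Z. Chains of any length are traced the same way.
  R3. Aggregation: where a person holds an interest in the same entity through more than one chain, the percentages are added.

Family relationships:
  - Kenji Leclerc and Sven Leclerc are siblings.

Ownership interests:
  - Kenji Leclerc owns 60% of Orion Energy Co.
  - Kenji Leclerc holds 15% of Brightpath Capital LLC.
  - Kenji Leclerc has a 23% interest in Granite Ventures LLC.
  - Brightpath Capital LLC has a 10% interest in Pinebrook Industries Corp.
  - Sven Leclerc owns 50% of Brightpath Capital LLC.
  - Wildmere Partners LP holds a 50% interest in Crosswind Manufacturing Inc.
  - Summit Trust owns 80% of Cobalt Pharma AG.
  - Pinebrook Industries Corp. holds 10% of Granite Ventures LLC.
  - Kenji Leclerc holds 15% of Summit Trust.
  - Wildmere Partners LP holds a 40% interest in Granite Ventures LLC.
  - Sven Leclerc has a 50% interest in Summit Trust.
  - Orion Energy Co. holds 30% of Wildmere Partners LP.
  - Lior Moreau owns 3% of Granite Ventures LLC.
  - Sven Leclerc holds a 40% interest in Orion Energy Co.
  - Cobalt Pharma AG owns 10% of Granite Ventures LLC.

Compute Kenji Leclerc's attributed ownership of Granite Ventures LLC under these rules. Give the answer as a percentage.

40.85%

By sibling attribution (R1), Kenji Leclerc is treated as also owning Sven Leclerc's interest in Summit Trust, giving 15% + 50% = 65%.
By sibling attribution (R1), Kenji Leclerc is treated as also owning Sven Leclerc's interest in Brightpath Capital LLC, giving 15% + 50% = 65%.
By sibling attribution (R1), Kenji Leclerc is treated as also owning Sven Leclerc's interest in Orion Energy Co, giving 60% + 40% = 100%.
Chain via Summit Trust → Cobalt Pharma AG (R2): 65% × 80% × 10% = 5.2% of Granite Ventures LLC.
Chain via Brightpath Capital LLC → Pinebrook Industries Corp. (R2): 65% × 10% × 10% = 0.65% of Granite Ventures LLC.
Chain via Orion Energy Co. → Wildmere Partners LP (R2): 100% × 30% × 40% = 12% of Granite Ventures LLC.
Direct interest in Granite Ventures LLC: 23%.
Aggregating (R3): 5.2% + 0.65% + 12% + 23% = 40.85%.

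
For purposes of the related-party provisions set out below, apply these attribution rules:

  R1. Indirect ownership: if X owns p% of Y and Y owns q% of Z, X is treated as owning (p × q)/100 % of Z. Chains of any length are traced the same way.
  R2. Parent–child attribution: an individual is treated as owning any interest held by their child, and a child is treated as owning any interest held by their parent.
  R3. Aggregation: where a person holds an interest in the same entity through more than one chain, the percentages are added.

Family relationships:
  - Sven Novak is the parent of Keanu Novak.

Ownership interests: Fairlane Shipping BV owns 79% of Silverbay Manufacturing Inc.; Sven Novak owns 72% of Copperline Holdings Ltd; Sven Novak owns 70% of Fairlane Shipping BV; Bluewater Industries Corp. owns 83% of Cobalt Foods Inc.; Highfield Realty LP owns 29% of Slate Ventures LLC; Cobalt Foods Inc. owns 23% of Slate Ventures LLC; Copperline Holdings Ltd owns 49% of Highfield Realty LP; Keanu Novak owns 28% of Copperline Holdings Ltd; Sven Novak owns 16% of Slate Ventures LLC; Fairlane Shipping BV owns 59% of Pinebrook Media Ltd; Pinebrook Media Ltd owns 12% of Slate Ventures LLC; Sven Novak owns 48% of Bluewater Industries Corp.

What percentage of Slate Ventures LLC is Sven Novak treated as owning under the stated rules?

By parent–child attribution (R2), Sven Novak is treated as also owning Keanu Novak's interest in Copperline Holdings Ltd, giving 72% + 28% = 100%.
Chain via Copperline Holdings Ltd → Highfield Realty LP (R1): 100% × 49% × 29% = 14.21% of Slate Ventures LLC.
Chain via Bluewater Industries Corp. → Cobalt Foods Inc. (R1): 48% × 83% × 23% = 9.1632% of Slate Ventures LLC.
Chain via Fairlane Shipping BV → Pinebrook Media Ltd (R1): 70% × 59% × 12% = 4.956% of Slate Ventures LLC.
Direct interest in Slate Ventures LLC: 16%.
Aggregating (R3): 14.21% + 9.1632% + 4.956% + 16% = 44.3292%.

44.3292%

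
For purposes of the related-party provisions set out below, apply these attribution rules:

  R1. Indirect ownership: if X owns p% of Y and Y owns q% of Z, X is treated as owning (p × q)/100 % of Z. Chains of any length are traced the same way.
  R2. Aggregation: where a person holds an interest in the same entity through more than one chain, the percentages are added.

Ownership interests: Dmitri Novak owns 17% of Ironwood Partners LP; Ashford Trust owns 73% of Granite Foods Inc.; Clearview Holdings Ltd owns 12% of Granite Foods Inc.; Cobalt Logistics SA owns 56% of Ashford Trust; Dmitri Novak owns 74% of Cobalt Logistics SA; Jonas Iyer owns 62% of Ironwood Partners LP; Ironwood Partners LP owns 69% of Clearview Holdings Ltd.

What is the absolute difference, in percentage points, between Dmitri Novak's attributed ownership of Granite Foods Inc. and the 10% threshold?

21.6588

Chain via Ironwood Partners LP → Clearview Holdings Ltd (R1): 17% × 69% × 12% = 1.4076% of Granite Foods Inc.
Chain via Cobalt Logistics SA → Ashford Trust (R1): 74% × 56% × 73% = 30.2512% of Granite Foods Inc.
Aggregating (R2): 1.4076% + 30.2512% = 31.6588%.
31.6588% exceeds the 10% threshold by 21.6588 percentage points.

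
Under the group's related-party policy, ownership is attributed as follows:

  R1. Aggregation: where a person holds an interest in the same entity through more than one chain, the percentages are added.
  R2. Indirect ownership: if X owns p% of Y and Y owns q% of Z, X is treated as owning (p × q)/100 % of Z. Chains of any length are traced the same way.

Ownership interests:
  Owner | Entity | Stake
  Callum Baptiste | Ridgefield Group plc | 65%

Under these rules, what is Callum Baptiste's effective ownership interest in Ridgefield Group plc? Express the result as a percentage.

65%

Direct interest in Ridgefield Group plc: 65%.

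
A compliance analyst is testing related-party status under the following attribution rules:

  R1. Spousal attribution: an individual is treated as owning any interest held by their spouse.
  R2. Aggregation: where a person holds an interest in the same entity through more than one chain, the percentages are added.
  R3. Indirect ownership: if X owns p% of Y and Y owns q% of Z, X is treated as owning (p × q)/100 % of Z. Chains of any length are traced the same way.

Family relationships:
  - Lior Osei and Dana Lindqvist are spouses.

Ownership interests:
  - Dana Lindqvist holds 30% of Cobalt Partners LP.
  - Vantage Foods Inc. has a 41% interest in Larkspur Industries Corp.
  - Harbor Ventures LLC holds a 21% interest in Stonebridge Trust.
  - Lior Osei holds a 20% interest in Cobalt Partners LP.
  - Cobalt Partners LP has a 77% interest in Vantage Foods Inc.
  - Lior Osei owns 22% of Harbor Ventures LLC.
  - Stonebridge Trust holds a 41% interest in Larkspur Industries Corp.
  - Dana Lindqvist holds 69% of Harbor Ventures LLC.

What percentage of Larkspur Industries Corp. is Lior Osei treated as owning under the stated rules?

23.6201%

By spousal attribution (R1), Lior Osei is treated as also owning Dana Lindqvist's interest in Cobalt Partners LP, giving 20% + 30% = 50%.
By spousal attribution (R1), Lior Osei is treated as also owning Dana Lindqvist's interest in Harbor Ventures LLC, giving 22% + 69% = 91%.
Chain via Cobalt Partners LP → Vantage Foods Inc. (R3): 50% × 77% × 41% = 15.785% of Larkspur Industries Corp.
Chain via Harbor Ventures LLC → Stonebridge Trust (R3): 91% × 21% × 41% = 7.8351% of Larkspur Industries Corp.
Aggregating (R2): 15.785% + 7.8351% = 23.6201%.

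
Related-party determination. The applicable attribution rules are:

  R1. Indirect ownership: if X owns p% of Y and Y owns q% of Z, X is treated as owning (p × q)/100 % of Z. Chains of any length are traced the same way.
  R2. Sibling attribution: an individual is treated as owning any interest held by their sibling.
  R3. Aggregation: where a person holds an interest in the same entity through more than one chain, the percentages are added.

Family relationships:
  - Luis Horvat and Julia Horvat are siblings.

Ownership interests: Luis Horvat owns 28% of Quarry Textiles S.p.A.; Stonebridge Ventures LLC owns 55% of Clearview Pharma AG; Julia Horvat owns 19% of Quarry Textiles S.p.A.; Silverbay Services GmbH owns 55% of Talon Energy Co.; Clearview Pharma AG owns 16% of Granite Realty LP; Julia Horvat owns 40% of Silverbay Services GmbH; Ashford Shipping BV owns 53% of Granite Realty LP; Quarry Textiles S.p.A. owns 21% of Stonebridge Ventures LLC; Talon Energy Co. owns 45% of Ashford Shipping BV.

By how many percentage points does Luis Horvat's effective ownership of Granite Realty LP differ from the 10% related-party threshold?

3.88444

By sibling attribution (R2), Luis Horvat is treated as also owning Julia Horvat's interest in Quarry Textiles S.p.A, giving 28% + 19% = 47%.
By sibling attribution (R2), Luis Horvat is treated as owning Julia Horvat's 40% interest in Silverbay Services GmbH.
Chain via Quarry Textiles S.p.A. → Stonebridge Ventures LLC → Clearview Pharma AG (R1): 47% × 21% × 55% × 16% = 0.86856% of Granite Realty LP.
Chain via Silverbay Services GmbH → Talon Energy Co. → Ashford Shipping BV (R1): 40% × 55% × 45% × 53% = 5.247% of Granite Realty LP.
Aggregating (R3): 0.86856% + 5.247% = 6.11556%.
6.11556% falls short of the 10% threshold by 3.88444 percentage points.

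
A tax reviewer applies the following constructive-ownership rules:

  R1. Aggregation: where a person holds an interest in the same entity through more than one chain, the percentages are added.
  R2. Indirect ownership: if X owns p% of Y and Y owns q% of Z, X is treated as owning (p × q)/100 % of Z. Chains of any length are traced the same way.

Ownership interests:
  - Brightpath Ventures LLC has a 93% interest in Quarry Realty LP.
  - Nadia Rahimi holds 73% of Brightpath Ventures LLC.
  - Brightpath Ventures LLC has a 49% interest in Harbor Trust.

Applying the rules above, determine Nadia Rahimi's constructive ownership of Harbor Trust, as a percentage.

Chain via Brightpath Ventures LLC (R2): 73% × 49% = 35.77% of Harbor Trust.

35.77%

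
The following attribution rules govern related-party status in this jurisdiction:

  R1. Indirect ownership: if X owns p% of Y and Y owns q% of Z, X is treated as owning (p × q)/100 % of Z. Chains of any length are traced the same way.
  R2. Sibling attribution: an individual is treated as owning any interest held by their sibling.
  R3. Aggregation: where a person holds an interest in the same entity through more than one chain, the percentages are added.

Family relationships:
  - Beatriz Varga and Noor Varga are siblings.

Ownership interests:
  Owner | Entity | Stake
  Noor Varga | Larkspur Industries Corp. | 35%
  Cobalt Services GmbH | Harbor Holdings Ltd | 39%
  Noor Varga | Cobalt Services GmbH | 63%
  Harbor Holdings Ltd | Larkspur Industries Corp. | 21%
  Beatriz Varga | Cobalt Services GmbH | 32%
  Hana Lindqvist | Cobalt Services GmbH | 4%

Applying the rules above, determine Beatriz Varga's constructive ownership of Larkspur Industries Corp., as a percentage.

By sibling attribution (R2), Beatriz Varga is treated as also owning Noor Varga's interest in Cobalt Services GmbH, giving 32% + 63% = 95%.
By sibling attribution (R2), Beatriz Varga is treated as owning Noor Varga's 35% interest in Larkspur Industries Corp.
Chain via Cobalt Services GmbH → Harbor Holdings Ltd (R1): 95% × 39% × 21% = 7.7805% of Larkspur Industries Corp.
Direct interest in Larkspur Industries Corp: 35%.
Aggregating (R3): 7.7805% + 35% = 42.7805%.

42.7805%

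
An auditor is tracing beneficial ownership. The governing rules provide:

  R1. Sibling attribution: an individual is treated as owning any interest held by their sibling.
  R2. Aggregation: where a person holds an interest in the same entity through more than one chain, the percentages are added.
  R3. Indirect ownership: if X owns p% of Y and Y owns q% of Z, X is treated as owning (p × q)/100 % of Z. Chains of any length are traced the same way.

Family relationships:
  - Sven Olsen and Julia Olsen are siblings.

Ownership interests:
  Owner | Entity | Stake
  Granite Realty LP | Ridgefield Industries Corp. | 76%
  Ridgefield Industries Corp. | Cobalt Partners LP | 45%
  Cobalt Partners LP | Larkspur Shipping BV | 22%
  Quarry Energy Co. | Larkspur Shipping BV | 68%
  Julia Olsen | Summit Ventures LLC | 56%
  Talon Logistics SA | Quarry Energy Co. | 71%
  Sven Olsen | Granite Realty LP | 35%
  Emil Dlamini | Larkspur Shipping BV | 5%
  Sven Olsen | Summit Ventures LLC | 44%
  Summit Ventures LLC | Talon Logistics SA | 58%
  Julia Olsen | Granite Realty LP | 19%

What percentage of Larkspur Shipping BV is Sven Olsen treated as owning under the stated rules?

32.06536%

By sibling attribution (R1), Sven Olsen is treated as also owning Julia Olsen's interest in Granite Realty LP, giving 35% + 19% = 54%.
By sibling attribution (R1), Sven Olsen is treated as also owning Julia Olsen's interest in Summit Ventures LLC, giving 44% + 56% = 100%.
Chain via Granite Realty LP → Ridgefield Industries Corp. → Cobalt Partners LP (R3): 54% × 76% × 45% × 22% = 4.06296% of Larkspur Shipping BV.
Chain via Summit Ventures LLC → Talon Logistics SA → Quarry Energy Co. (R3): 100% × 58% × 71% × 68% = 28.0024% of Larkspur Shipping BV.
Aggregating (R2): 4.06296% + 28.0024% = 32.06536%.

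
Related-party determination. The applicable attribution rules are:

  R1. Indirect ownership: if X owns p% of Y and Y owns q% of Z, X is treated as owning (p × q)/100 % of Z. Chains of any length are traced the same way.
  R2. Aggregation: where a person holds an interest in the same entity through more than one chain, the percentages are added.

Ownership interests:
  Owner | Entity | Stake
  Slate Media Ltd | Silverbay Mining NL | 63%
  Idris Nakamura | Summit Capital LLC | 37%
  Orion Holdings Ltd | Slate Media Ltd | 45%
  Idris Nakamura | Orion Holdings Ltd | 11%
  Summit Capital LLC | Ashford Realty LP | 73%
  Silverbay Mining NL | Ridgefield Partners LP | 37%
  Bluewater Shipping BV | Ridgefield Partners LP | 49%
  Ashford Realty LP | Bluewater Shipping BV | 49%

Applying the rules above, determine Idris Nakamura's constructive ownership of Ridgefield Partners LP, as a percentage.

7.638946%

Chain via Orion Holdings Ltd → Slate Media Ltd → Silverbay Mining NL (R1): 11% × 45% × 63% × 37% = 1.153845% of Ridgefield Partners LP.
Chain via Summit Capital LLC → Ashford Realty LP → Bluewater Shipping BV (R1): 37% × 73% × 49% × 49% = 6.485101% of Ridgefield Partners LP.
Aggregating (R2): 1.153845% + 6.485101% = 7.638946%.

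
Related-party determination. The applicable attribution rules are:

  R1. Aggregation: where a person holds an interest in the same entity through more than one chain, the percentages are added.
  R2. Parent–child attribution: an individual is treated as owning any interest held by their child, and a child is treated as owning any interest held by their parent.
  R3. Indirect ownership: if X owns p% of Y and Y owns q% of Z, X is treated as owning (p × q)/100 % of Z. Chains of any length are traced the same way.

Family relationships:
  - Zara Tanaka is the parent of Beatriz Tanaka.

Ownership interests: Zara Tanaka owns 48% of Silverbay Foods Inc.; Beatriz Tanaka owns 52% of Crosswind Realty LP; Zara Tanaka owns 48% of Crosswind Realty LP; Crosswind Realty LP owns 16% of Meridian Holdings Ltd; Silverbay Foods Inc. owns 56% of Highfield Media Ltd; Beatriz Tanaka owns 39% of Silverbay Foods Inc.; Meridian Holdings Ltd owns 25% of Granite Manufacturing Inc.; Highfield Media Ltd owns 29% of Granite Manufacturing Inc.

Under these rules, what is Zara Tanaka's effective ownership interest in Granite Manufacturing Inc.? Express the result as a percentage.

By parent–child attribution (R2), Zara Tanaka is treated as also owning Beatriz Tanaka's interest in Silverbay Foods Inc, giving 48% + 39% = 87%.
By parent–child attribution (R2), Zara Tanaka is treated as also owning Beatriz Tanaka's interest in Crosswind Realty LP, giving 48% + 52% = 100%.
Chain via Silverbay Foods Inc. → Highfield Media Ltd (R3): 87% × 56% × 29% = 14.1288% of Granite Manufacturing Inc.
Chain via Crosswind Realty LP → Meridian Holdings Ltd (R3): 100% × 16% × 25% = 4% of Granite Manufacturing Inc.
Aggregating (R1): 14.1288% + 4% = 18.1288%.

18.1288%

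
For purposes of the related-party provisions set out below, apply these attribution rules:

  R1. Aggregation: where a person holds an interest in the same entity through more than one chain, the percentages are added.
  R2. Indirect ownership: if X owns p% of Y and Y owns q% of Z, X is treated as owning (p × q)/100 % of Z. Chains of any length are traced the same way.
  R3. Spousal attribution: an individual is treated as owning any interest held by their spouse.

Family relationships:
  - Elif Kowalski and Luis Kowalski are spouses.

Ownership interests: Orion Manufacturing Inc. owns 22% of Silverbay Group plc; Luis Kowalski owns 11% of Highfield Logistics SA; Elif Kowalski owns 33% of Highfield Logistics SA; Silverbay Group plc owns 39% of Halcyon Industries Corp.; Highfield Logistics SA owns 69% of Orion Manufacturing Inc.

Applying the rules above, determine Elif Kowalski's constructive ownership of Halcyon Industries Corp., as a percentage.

2.604888%

By spousal attribution (R3), Elif Kowalski is treated as also owning Luis Kowalski's interest in Highfield Logistics SA, giving 33% + 11% = 44%.
Chain via Highfield Logistics SA → Orion Manufacturing Inc. → Silverbay Group plc (R2): 44% × 69% × 22% × 39% = 2.604888% of Halcyon Industries Corp.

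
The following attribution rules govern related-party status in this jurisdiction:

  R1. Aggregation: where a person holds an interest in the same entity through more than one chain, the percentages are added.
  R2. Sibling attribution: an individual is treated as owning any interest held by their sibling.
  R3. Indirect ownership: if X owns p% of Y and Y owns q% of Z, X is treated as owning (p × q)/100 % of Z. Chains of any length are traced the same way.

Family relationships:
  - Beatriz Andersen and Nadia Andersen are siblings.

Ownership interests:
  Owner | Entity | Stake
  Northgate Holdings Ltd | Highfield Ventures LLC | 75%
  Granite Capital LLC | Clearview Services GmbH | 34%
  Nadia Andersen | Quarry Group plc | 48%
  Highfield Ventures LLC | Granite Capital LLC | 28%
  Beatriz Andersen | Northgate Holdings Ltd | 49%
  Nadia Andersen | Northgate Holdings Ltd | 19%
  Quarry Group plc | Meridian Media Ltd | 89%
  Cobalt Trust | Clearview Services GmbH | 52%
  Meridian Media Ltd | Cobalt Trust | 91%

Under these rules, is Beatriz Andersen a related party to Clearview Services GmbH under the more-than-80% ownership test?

No

By sibling attribution (R2), Beatriz Andersen is treated as also owning Nadia Andersen's interest in Northgate Holdings Ltd, giving 49% + 19% = 68%.
By sibling attribution (R2), Beatriz Andersen is treated as owning Nadia Andersen's 48% interest in Quarry Group plc.
Chain via Northgate Holdings Ltd → Highfield Ventures LLC → Granite Capital LLC (R3): 68% × 75% × 28% × 34% = 4.8552% of Clearview Services GmbH.
Chain via Quarry Group plc → Meridian Media Ltd → Cobalt Trust (R3): 48% × 89% × 91% × 52% = 20.215104% of Clearview Services GmbH.
Aggregating (R1): 4.8552% + 20.215104% = 25.070304%.
25.070304% does not exceed the 80% threshold, so Beatriz is not a related party to Clearview Services GmbH.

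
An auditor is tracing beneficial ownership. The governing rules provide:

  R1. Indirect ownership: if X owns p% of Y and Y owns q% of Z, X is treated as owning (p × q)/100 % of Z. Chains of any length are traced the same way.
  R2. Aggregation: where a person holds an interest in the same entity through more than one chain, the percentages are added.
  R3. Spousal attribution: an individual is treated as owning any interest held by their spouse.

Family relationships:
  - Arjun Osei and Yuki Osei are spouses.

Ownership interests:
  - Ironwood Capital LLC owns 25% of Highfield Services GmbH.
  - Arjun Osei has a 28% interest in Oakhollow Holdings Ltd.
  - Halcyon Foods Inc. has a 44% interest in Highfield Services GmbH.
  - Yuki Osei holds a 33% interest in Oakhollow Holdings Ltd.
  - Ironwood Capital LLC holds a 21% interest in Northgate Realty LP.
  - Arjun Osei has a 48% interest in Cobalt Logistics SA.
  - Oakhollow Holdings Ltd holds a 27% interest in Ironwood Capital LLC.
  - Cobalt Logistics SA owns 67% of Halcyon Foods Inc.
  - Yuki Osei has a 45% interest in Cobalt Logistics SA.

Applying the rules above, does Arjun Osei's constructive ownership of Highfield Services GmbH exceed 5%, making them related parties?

Yes

By spousal attribution (R3), Arjun Osei is treated as also owning Yuki Osei's interest in Oakhollow Holdings Ltd, giving 28% + 33% = 61%.
By spousal attribution (R3), Arjun Osei is treated as also owning Yuki Osei's interest in Cobalt Logistics SA, giving 48% + 45% = 93%.
Chain via Oakhollow Holdings Ltd → Ironwood Capital LLC (R1): 61% × 27% × 25% = 4.1175% of Highfield Services GmbH.
Chain via Cobalt Logistics SA → Halcyon Foods Inc. (R1): 93% × 67% × 44% = 27.4164% of Highfield Services GmbH.
Aggregating (R2): 4.1175% + 27.4164% = 31.5339%.
31.5339% exceeds the 5% threshold, so Arjun is a related party to Highfield Services GmbH.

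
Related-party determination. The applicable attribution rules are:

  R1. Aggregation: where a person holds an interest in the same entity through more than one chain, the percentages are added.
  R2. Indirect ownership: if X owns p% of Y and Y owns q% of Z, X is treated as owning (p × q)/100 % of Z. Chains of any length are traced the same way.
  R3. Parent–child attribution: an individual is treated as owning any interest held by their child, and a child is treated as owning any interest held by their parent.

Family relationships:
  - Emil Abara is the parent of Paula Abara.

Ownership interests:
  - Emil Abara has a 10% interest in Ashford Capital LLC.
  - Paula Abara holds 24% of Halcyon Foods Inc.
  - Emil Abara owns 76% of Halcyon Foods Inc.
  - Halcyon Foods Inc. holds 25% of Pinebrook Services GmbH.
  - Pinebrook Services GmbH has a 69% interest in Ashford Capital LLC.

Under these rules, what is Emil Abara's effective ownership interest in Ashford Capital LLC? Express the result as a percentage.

By parent–child attribution (R3), Emil Abara is treated as also owning Paula Abara's interest in Halcyon Foods Inc, giving 76% + 24% = 100%.
Chain via Halcyon Foods Inc. → Pinebrook Services GmbH (R2): 100% × 25% × 69% = 17.25% of Ashford Capital LLC.
Direct interest in Ashford Capital LLC: 10%.
Aggregating (R1): 17.25% + 10% = 27.25%.

27.25%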